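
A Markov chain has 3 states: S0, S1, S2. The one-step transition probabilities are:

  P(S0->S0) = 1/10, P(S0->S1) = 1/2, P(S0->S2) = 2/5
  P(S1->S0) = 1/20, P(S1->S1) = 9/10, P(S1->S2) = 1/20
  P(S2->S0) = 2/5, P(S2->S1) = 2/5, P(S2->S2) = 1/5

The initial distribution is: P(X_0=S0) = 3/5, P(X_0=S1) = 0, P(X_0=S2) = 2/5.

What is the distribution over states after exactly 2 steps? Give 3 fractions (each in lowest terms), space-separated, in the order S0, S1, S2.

Answer: 173/1000 163/250 7/40

Derivation:
Propagating the distribution step by step (d_{t+1} = d_t * P):
d_0 = (S0=3/5, S1=0, S2=2/5)
  d_1[S0] = 3/5*1/10 + 0*1/20 + 2/5*2/5 = 11/50
  d_1[S1] = 3/5*1/2 + 0*9/10 + 2/5*2/5 = 23/50
  d_1[S2] = 3/5*2/5 + 0*1/20 + 2/5*1/5 = 8/25
d_1 = (S0=11/50, S1=23/50, S2=8/25)
  d_2[S0] = 11/50*1/10 + 23/50*1/20 + 8/25*2/5 = 173/1000
  d_2[S1] = 11/50*1/2 + 23/50*9/10 + 8/25*2/5 = 163/250
  d_2[S2] = 11/50*2/5 + 23/50*1/20 + 8/25*1/5 = 7/40
d_2 = (S0=173/1000, S1=163/250, S2=7/40)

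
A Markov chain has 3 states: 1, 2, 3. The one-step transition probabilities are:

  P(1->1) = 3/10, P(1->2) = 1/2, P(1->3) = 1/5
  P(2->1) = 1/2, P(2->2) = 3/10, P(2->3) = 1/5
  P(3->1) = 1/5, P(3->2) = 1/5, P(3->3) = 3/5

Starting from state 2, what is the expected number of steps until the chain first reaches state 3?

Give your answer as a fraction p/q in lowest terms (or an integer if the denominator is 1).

Let h_i = expected steps to first reach 3 from state i.
Boundary: h_3 = 0.
First-step equations for the other states:
  h_1 = 1 + 3/10*h_1 + 1/2*h_2 + 1/5*h_3
  h_2 = 1 + 1/2*h_1 + 3/10*h_2 + 1/5*h_3

Substituting h_3 = 0 and rearranging gives the linear system (I - Q) h = 1:
  [7/10, -1/2] . (h_1, h_2) = 1
  [-1/2, 7/10] . (h_1, h_2) = 1

Solving yields:
  h_1 = 5
  h_2 = 5

Starting state is 2, so the expected hitting time is h_2 = 5.

Answer: 5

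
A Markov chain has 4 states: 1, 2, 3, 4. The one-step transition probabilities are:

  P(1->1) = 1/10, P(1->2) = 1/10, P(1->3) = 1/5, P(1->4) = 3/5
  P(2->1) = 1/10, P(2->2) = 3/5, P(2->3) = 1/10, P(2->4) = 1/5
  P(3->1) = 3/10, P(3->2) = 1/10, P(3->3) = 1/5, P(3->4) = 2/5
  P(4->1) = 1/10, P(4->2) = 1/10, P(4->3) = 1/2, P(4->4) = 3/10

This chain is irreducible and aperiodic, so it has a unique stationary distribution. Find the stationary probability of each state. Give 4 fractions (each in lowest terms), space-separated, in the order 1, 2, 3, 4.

The stationary distribution satisfies pi = pi * P, i.e.:
  pi_1 = 1/10*pi_1 + 1/10*pi_2 + 3/10*pi_3 + 1/10*pi_4
  pi_2 = 1/10*pi_1 + 3/5*pi_2 + 1/10*pi_3 + 1/10*pi_4
  pi_3 = 1/5*pi_1 + 1/10*pi_2 + 1/5*pi_3 + 1/2*pi_4
  pi_4 = 3/5*pi_1 + 1/5*pi_2 + 2/5*pi_3 + 3/10*pi_4
with normalization: pi_1 + pi_2 + pi_3 + pi_4 = 1.

Using the first 3 balance equations plus normalization, the linear system A*pi = b is:
  [-9/10, 1/10, 3/10, 1/10] . pi = 0
  [1/10, -2/5, 1/10, 1/10] . pi = 0
  [1/5, 1/10, -4/5, 1/2] . pi = 0
  [1, 1, 1, 1] . pi = 1

Solving yields:
  pi_1 = 107/680
  pi_2 = 1/5
  pi_3 = 39/136
  pi_4 = 121/340

Verification (pi * P):
  107/680*1/10 + 1/5*1/10 + 39/136*3/10 + 121/340*1/10 = 107/680 = pi_1  (ok)
  107/680*1/10 + 1/5*3/5 + 39/136*1/10 + 121/340*1/10 = 1/5 = pi_2  (ok)
  107/680*1/5 + 1/5*1/10 + 39/136*1/5 + 121/340*1/2 = 39/136 = pi_3  (ok)
  107/680*3/5 + 1/5*1/5 + 39/136*2/5 + 121/340*3/10 = 121/340 = pi_4  (ok)

Answer: 107/680 1/5 39/136 121/340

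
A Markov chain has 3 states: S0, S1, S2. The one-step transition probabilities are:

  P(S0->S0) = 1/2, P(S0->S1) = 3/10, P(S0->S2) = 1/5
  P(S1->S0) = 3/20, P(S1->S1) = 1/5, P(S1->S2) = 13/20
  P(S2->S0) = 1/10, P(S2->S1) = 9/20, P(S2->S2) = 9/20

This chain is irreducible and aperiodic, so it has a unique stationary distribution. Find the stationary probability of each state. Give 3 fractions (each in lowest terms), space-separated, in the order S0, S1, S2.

Answer: 59/303 34/101 142/303

Derivation:
The stationary distribution satisfies pi = pi * P, i.e.:
  pi_S0 = 1/2*pi_S0 + 3/20*pi_S1 + 1/10*pi_S2
  pi_S1 = 3/10*pi_S0 + 1/5*pi_S1 + 9/20*pi_S2
  pi_S2 = 1/5*pi_S0 + 13/20*pi_S1 + 9/20*pi_S2
with normalization: pi_S0 + pi_S1 + pi_S2 = 1.

Using the first 2 balance equations plus normalization, the linear system A*pi = b is:
  [-1/2, 3/20, 1/10] . pi = 0
  [3/10, -4/5, 9/20] . pi = 0
  [1, 1, 1] . pi = 1

Solving yields:
  pi_S0 = 59/303
  pi_S1 = 34/101
  pi_S2 = 142/303

Verification (pi * P):
  59/303*1/2 + 34/101*3/20 + 142/303*1/10 = 59/303 = pi_S0  (ok)
  59/303*3/10 + 34/101*1/5 + 142/303*9/20 = 34/101 = pi_S1  (ok)
  59/303*1/5 + 34/101*13/20 + 142/303*9/20 = 142/303 = pi_S2  (ok)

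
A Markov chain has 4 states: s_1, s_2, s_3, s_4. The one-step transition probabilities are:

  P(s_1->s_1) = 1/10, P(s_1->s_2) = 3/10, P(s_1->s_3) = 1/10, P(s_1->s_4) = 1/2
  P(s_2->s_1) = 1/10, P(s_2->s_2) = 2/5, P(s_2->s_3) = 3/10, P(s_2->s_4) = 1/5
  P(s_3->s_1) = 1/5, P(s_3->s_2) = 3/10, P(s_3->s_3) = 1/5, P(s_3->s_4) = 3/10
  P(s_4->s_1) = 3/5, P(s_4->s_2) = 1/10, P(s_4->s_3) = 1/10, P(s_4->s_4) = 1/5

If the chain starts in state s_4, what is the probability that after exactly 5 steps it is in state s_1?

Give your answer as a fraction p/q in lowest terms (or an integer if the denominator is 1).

Answer: 339/1250

Derivation:
Computing P^5 by repeated multiplication:
P^1 =
  s_1: [1/10, 3/10, 1/10, 1/2]
  s_2: [1/10, 2/5, 3/10, 1/5]
  s_3: [1/5, 3/10, 1/5, 3/10]
  s_4: [3/5, 1/10, 1/10, 1/5]
P^2 =
  s_1: [9/25, 23/100, 17/100, 6/25]
  s_2: [23/100, 3/10, 21/100, 13/50]
  s_3: [27/100, 27/100, 9/50, 7/25]
  s_4: [21/100, 27/100, 13/100, 39/100]
P^3 =
  s_1: [237/1000, 11/40, 163/1000, 13/40]
  s_2: [251/1000, 139/500, 181/1000, 29/100]
  s_3: [129/500, 271/1000, 43/250, 299/1000]
  s_4: [77/250, 249/1000, 167/1000, 69/250]
P^4 =
  s_1: [697/2500, 21/80, 1713/10000, 1437/5000]
  s_2: [2631/10000, 1349/5000, 1737/10000, 1467/5000]
  s_3: [2667/10000, 2673/10000, 857/5000, 1473/5000]
  s_4: [2547/10000, 2697/10000, 333/2000, 3091/10000]
P^5 =
  s_1: [26083/100000, 26877/100000, 16963/100000, 30077/100000]
  s_2: [26407/100000, 2683/10000, 17133/100000, 2963/10000]
  s_3: [6611/25000, 26781/100000, 853/5000, 5943/20000]
  s_4: [339/1250, 5303/20000, 17059/100000, 14653/50000]

(P^5)[s_4 -> s_1] = 339/1250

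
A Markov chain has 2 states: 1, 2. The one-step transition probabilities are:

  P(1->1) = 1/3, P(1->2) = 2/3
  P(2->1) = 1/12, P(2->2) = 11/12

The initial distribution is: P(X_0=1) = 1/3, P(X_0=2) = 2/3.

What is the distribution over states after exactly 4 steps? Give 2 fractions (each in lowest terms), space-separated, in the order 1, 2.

Answer: 43/384 341/384

Derivation:
Propagating the distribution step by step (d_{t+1} = d_t * P):
d_0 = (1=1/3, 2=2/3)
  d_1[1] = 1/3*1/3 + 2/3*1/12 = 1/6
  d_1[2] = 1/3*2/3 + 2/3*11/12 = 5/6
d_1 = (1=1/6, 2=5/6)
  d_2[1] = 1/6*1/3 + 5/6*1/12 = 1/8
  d_2[2] = 1/6*2/3 + 5/6*11/12 = 7/8
d_2 = (1=1/8, 2=7/8)
  d_3[1] = 1/8*1/3 + 7/8*1/12 = 11/96
  d_3[2] = 1/8*2/3 + 7/8*11/12 = 85/96
d_3 = (1=11/96, 2=85/96)
  d_4[1] = 11/96*1/3 + 85/96*1/12 = 43/384
  d_4[2] = 11/96*2/3 + 85/96*11/12 = 341/384
d_4 = (1=43/384, 2=341/384)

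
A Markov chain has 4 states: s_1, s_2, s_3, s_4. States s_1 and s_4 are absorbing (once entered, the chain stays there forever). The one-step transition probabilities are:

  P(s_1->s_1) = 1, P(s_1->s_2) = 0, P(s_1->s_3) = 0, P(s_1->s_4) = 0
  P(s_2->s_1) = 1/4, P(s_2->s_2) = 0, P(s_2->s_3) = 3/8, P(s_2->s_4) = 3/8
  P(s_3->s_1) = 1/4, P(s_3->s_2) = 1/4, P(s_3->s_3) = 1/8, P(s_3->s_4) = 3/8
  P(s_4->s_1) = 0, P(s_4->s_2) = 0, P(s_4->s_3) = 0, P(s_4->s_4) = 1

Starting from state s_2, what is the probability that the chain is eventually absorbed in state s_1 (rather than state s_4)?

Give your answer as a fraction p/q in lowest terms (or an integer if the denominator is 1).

Let a_i = P(absorbed in s_1 | start in state i).
Boundary conditions: a_s_1 = 1, a_s_4 = 0.
For each transient state i, a_i = sum_j P(i->j) * a_j:
  a_s_2 = 1/4*a_s_1 + 0*a_s_2 + 3/8*a_s_3 + 3/8*a_s_4
  a_s_3 = 1/4*a_s_1 + 1/4*a_s_2 + 1/8*a_s_3 + 3/8*a_s_4

Substituting a_s_1 = 1 and a_s_4 = 0, rearrange to (I - Q) a = r where r[i] = P(i -> s_1):
  [1, -3/8] . (a_s_2, a_s_3) = 1/4
  [-1/4, 7/8] . (a_s_2, a_s_3) = 1/4

Solving yields:
  a_s_2 = 2/5
  a_s_3 = 2/5

Starting state is s_2, so the absorption probability is a_s_2 = 2/5.

Answer: 2/5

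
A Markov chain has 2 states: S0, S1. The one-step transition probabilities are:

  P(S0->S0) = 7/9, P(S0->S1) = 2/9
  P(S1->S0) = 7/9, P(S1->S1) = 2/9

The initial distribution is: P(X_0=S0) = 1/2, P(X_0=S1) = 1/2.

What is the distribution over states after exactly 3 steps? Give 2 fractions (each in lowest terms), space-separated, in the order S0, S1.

Answer: 7/9 2/9

Derivation:
Propagating the distribution step by step (d_{t+1} = d_t * P):
d_0 = (S0=1/2, S1=1/2)
  d_1[S0] = 1/2*7/9 + 1/2*7/9 = 7/9
  d_1[S1] = 1/2*2/9 + 1/2*2/9 = 2/9
d_1 = (S0=7/9, S1=2/9)
  d_2[S0] = 7/9*7/9 + 2/9*7/9 = 7/9
  d_2[S1] = 7/9*2/9 + 2/9*2/9 = 2/9
d_2 = (S0=7/9, S1=2/9)
  d_3[S0] = 7/9*7/9 + 2/9*7/9 = 7/9
  d_3[S1] = 7/9*2/9 + 2/9*2/9 = 2/9
d_3 = (S0=7/9, S1=2/9)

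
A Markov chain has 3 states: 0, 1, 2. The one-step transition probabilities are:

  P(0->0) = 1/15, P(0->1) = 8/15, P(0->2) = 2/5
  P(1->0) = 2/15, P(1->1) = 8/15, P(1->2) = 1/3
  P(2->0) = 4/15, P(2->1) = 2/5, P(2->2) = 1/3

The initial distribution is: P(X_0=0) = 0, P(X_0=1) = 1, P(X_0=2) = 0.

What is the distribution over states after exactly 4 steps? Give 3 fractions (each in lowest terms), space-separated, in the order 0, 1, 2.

Answer: 1702/10125 24674/50625 17441/50625

Derivation:
Propagating the distribution step by step (d_{t+1} = d_t * P):
d_0 = (0=0, 1=1, 2=0)
  d_1[0] = 0*1/15 + 1*2/15 + 0*4/15 = 2/15
  d_1[1] = 0*8/15 + 1*8/15 + 0*2/5 = 8/15
  d_1[2] = 0*2/5 + 1*1/3 + 0*1/3 = 1/3
d_1 = (0=2/15, 1=8/15, 2=1/3)
  d_2[0] = 2/15*1/15 + 8/15*2/15 + 1/3*4/15 = 38/225
  d_2[1] = 2/15*8/15 + 8/15*8/15 + 1/3*2/5 = 22/45
  d_2[2] = 2/15*2/5 + 8/15*1/3 + 1/3*1/3 = 77/225
d_2 = (0=38/225, 1=22/45, 2=77/225)
  d_3[0] = 38/225*1/15 + 22/45*2/15 + 77/225*4/15 = 566/3375
  d_3[1] = 38/225*8/15 + 22/45*8/15 + 77/225*2/5 = 1646/3375
  d_3[2] = 38/225*2/5 + 22/45*1/3 + 77/225*1/3 = 1163/3375
d_3 = (0=566/3375, 1=1646/3375, 2=1163/3375)
  d_4[0] = 566/3375*1/15 + 1646/3375*2/15 + 1163/3375*4/15 = 1702/10125
  d_4[1] = 566/3375*8/15 + 1646/3375*8/15 + 1163/3375*2/5 = 24674/50625
  d_4[2] = 566/3375*2/5 + 1646/3375*1/3 + 1163/3375*1/3 = 17441/50625
d_4 = (0=1702/10125, 1=24674/50625, 2=17441/50625)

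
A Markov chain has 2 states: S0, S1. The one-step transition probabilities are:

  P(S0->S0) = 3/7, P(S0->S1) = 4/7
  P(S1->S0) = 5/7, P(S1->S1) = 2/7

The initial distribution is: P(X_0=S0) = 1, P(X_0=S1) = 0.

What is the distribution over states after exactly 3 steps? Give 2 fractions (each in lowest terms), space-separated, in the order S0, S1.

Propagating the distribution step by step (d_{t+1} = d_t * P):
d_0 = (S0=1, S1=0)
  d_1[S0] = 1*3/7 + 0*5/7 = 3/7
  d_1[S1] = 1*4/7 + 0*2/7 = 4/7
d_1 = (S0=3/7, S1=4/7)
  d_2[S0] = 3/7*3/7 + 4/7*5/7 = 29/49
  d_2[S1] = 3/7*4/7 + 4/7*2/7 = 20/49
d_2 = (S0=29/49, S1=20/49)
  d_3[S0] = 29/49*3/7 + 20/49*5/7 = 187/343
  d_3[S1] = 29/49*4/7 + 20/49*2/7 = 156/343
d_3 = (S0=187/343, S1=156/343)

Answer: 187/343 156/343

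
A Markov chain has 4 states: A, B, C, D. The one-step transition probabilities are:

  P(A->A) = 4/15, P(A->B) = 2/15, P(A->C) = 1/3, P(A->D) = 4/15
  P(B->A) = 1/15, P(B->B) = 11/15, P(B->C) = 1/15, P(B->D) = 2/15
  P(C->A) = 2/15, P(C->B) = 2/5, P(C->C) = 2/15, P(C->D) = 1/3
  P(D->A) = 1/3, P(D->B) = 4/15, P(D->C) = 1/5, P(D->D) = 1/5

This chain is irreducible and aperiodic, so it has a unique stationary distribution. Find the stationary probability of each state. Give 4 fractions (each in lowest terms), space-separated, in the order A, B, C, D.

Answer: 83/515 511/1030 15/103 203/1030

Derivation:
The stationary distribution satisfies pi = pi * P, i.e.:
  pi_A = 4/15*pi_A + 1/15*pi_B + 2/15*pi_C + 1/3*pi_D
  pi_B = 2/15*pi_A + 11/15*pi_B + 2/5*pi_C + 4/15*pi_D
  pi_C = 1/3*pi_A + 1/15*pi_B + 2/15*pi_C + 1/5*pi_D
  pi_D = 4/15*pi_A + 2/15*pi_B + 1/3*pi_C + 1/5*pi_D
with normalization: pi_A + pi_B + pi_C + pi_D = 1.

Using the first 3 balance equations plus normalization, the linear system A*pi = b is:
  [-11/15, 1/15, 2/15, 1/3] . pi = 0
  [2/15, -4/15, 2/5, 4/15] . pi = 0
  [1/3, 1/15, -13/15, 1/5] . pi = 0
  [1, 1, 1, 1] . pi = 1

Solving yields:
  pi_A = 83/515
  pi_B = 511/1030
  pi_C = 15/103
  pi_D = 203/1030

Verification (pi * P):
  83/515*4/15 + 511/1030*1/15 + 15/103*2/15 + 203/1030*1/3 = 83/515 = pi_A  (ok)
  83/515*2/15 + 511/1030*11/15 + 15/103*2/5 + 203/1030*4/15 = 511/1030 = pi_B  (ok)
  83/515*1/3 + 511/1030*1/15 + 15/103*2/15 + 203/1030*1/5 = 15/103 = pi_C  (ok)
  83/515*4/15 + 511/1030*2/15 + 15/103*1/3 + 203/1030*1/5 = 203/1030 = pi_D  (ok)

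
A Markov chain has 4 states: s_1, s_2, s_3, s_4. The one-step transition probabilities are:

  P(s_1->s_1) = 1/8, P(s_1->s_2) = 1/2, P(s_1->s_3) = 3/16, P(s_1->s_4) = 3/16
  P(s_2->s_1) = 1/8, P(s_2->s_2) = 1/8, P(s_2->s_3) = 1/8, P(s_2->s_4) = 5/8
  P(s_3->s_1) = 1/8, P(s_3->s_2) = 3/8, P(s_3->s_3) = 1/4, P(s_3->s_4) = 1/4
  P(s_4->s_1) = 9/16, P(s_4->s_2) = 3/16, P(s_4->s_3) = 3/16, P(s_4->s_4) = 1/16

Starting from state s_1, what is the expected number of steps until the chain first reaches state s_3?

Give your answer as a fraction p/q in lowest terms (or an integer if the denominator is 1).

Answer: 1724/291

Derivation:
Let h_i = expected steps to first reach s_3 from state i.
Boundary: h_s_3 = 0.
First-step equations for the other states:
  h_s_1 = 1 + 1/8*h_s_1 + 1/2*h_s_2 + 3/16*h_s_3 + 3/16*h_s_4
  h_s_2 = 1 + 1/8*h_s_1 + 1/8*h_s_2 + 1/8*h_s_3 + 5/8*h_s_4
  h_s_4 = 1 + 9/16*h_s_1 + 3/16*h_s_2 + 3/16*h_s_3 + 1/16*h_s_4

Substituting h_s_3 = 0 and rearranging gives the linear system (I - Q) h = 1:
  [7/8, -1/2, -3/16] . (h_s_1, h_s_2, h_s_4) = 1
  [-1/8, 7/8, -5/8] . (h_s_1, h_s_2, h_s_4) = 1
  [-9/16, -3/16, 15/16] . (h_s_1, h_s_2, h_s_4) = 1

Solving yields:
  h_s_1 = 1724/291
  h_s_2 = 1796/291
  h_s_4 = 568/97

Starting state is s_1, so the expected hitting time is h_s_1 = 1724/291.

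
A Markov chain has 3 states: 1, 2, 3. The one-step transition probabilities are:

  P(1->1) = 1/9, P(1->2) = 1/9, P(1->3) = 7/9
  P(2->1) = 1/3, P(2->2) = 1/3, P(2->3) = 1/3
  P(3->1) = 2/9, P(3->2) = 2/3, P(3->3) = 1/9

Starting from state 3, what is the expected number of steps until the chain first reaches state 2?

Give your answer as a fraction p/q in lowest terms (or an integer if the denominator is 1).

Answer: 9/5

Derivation:
Let h_i = expected steps to first reach 2 from state i.
Boundary: h_2 = 0.
First-step equations for the other states:
  h_1 = 1 + 1/9*h_1 + 1/9*h_2 + 7/9*h_3
  h_3 = 1 + 2/9*h_1 + 2/3*h_2 + 1/9*h_3

Substituting h_2 = 0 and rearranging gives the linear system (I - Q) h = 1:
  [8/9, -7/9] . (h_1, h_3) = 1
  [-2/9, 8/9] . (h_1, h_3) = 1

Solving yields:
  h_1 = 27/10
  h_3 = 9/5

Starting state is 3, so the expected hitting time is h_3 = 9/5.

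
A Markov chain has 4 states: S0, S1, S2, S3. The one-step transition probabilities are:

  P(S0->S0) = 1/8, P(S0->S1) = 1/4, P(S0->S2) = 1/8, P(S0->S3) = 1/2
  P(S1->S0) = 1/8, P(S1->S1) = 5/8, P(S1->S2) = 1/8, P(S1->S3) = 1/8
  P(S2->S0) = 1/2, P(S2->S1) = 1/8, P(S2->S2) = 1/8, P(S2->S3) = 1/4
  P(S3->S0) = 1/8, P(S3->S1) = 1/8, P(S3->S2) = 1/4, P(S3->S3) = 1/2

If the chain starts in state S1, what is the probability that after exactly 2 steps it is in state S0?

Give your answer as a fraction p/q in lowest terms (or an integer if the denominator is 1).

Answer: 11/64

Derivation:
Computing P^2 by repeated multiplication:
P^1 =
  S0: [1/8, 1/4, 1/8, 1/2]
  S1: [1/8, 5/8, 1/8, 1/8]
  S2: [1/2, 1/8, 1/8, 1/4]
  S3: [1/8, 1/8, 1/4, 1/2]
P^2 =
  S0: [11/64, 17/64, 3/16, 3/8]
  S1: [11/64, 29/64, 9/64, 15/64]
  S2: [11/64, 1/4, 5/32, 27/64]
  S3: [7/32, 13/64, 3/16, 25/64]

(P^2)[S1 -> S0] = 11/64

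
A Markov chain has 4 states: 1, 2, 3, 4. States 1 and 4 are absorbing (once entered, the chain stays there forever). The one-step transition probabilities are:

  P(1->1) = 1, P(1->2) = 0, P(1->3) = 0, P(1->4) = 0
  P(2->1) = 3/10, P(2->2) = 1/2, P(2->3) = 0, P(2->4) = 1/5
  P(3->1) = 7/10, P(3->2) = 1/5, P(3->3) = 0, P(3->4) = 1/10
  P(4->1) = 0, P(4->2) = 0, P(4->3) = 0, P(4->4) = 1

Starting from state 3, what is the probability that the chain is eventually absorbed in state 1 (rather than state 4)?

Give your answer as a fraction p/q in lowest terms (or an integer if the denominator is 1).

Answer: 41/50

Derivation:
Let a_i = P(absorbed in 1 | start in state i).
Boundary conditions: a_1 = 1, a_4 = 0.
For each transient state i, a_i = sum_j P(i->j) * a_j:
  a_2 = 3/10*a_1 + 1/2*a_2 + 0*a_3 + 1/5*a_4
  a_3 = 7/10*a_1 + 1/5*a_2 + 0*a_3 + 1/10*a_4

Substituting a_1 = 1 and a_4 = 0, rearrange to (I - Q) a = r where r[i] = P(i -> 1):
  [1/2, 0] . (a_2, a_3) = 3/10
  [-1/5, 1] . (a_2, a_3) = 7/10

Solving yields:
  a_2 = 3/5
  a_3 = 41/50

Starting state is 3, so the absorption probability is a_3 = 41/50.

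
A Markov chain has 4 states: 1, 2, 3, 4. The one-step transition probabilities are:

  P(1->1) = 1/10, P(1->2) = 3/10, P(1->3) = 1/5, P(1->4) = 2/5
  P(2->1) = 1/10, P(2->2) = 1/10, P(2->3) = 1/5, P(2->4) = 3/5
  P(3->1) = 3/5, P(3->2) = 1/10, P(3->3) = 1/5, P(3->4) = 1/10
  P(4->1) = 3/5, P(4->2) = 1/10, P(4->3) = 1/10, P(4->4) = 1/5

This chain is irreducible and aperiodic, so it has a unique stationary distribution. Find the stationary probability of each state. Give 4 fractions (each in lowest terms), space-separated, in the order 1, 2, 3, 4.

Answer: 11/32 27/160 121/720 23/72

Derivation:
The stationary distribution satisfies pi = pi * P, i.e.:
  pi_1 = 1/10*pi_1 + 1/10*pi_2 + 3/5*pi_3 + 3/5*pi_4
  pi_2 = 3/10*pi_1 + 1/10*pi_2 + 1/10*pi_3 + 1/10*pi_4
  pi_3 = 1/5*pi_1 + 1/5*pi_2 + 1/5*pi_3 + 1/10*pi_4
  pi_4 = 2/5*pi_1 + 3/5*pi_2 + 1/10*pi_3 + 1/5*pi_4
with normalization: pi_1 + pi_2 + pi_3 + pi_4 = 1.

Using the first 3 balance equations plus normalization, the linear system A*pi = b is:
  [-9/10, 1/10, 3/5, 3/5] . pi = 0
  [3/10, -9/10, 1/10, 1/10] . pi = 0
  [1/5, 1/5, -4/5, 1/10] . pi = 0
  [1, 1, 1, 1] . pi = 1

Solving yields:
  pi_1 = 11/32
  pi_2 = 27/160
  pi_3 = 121/720
  pi_4 = 23/72

Verification (pi * P):
  11/32*1/10 + 27/160*1/10 + 121/720*3/5 + 23/72*3/5 = 11/32 = pi_1  (ok)
  11/32*3/10 + 27/160*1/10 + 121/720*1/10 + 23/72*1/10 = 27/160 = pi_2  (ok)
  11/32*1/5 + 27/160*1/5 + 121/720*1/5 + 23/72*1/10 = 121/720 = pi_3  (ok)
  11/32*2/5 + 27/160*3/5 + 121/720*1/10 + 23/72*1/5 = 23/72 = pi_4  (ok)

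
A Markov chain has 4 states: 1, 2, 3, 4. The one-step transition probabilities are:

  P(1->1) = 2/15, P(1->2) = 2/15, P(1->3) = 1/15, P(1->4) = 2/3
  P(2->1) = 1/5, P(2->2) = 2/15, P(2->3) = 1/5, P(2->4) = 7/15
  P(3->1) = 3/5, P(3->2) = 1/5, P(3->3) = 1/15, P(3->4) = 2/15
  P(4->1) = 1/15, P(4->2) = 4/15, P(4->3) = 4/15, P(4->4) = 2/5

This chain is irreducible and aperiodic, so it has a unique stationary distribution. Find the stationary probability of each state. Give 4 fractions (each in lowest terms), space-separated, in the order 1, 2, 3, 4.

The stationary distribution satisfies pi = pi * P, i.e.:
  pi_1 = 2/15*pi_1 + 1/5*pi_2 + 3/5*pi_3 + 1/15*pi_4
  pi_2 = 2/15*pi_1 + 2/15*pi_2 + 1/5*pi_3 + 4/15*pi_4
  pi_3 = 1/15*pi_1 + 1/5*pi_2 + 1/15*pi_3 + 4/15*pi_4
  pi_4 = 2/3*pi_1 + 7/15*pi_2 + 2/15*pi_3 + 2/5*pi_4
with normalization: pi_1 + pi_2 + pi_3 + pi_4 = 1.

Using the first 3 balance equations plus normalization, the linear system A*pi = b is:
  [-13/15, 1/5, 3/5, 1/15] . pi = 0
  [2/15, -13/15, 1/5, 4/15] . pi = 0
  [1/15, 1/5, -14/15, 4/15] . pi = 0
  [1, 1, 1, 1] . pi = 1

Solving yields:
  pi_1 = 953/4728
  pi_2 = 317/1576
  pi_3 = 839/4728
  pi_4 = 1985/4728

Verification (pi * P):
  953/4728*2/15 + 317/1576*1/5 + 839/4728*3/5 + 1985/4728*1/15 = 953/4728 = pi_1  (ok)
  953/4728*2/15 + 317/1576*2/15 + 839/4728*1/5 + 1985/4728*4/15 = 317/1576 = pi_2  (ok)
  953/4728*1/15 + 317/1576*1/5 + 839/4728*1/15 + 1985/4728*4/15 = 839/4728 = pi_3  (ok)
  953/4728*2/3 + 317/1576*7/15 + 839/4728*2/15 + 1985/4728*2/5 = 1985/4728 = pi_4  (ok)

Answer: 953/4728 317/1576 839/4728 1985/4728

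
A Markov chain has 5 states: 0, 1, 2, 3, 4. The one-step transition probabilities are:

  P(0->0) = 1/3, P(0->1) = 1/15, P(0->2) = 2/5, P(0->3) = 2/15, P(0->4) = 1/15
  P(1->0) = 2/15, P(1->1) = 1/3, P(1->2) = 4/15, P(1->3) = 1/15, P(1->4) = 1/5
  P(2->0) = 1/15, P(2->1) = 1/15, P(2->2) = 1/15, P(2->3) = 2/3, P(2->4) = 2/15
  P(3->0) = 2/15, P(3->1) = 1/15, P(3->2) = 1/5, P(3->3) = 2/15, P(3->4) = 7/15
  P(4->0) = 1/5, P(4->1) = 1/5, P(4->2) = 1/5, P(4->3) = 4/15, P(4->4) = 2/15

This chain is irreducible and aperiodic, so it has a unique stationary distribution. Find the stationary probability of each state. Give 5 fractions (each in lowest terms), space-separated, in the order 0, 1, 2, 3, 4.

The stationary distribution satisfies pi = pi * P, i.e.:
  pi_0 = 1/3*pi_0 + 2/15*pi_1 + 1/15*pi_2 + 2/15*pi_3 + 1/5*pi_4
  pi_1 = 1/15*pi_0 + 1/3*pi_1 + 1/15*pi_2 + 1/15*pi_3 + 1/5*pi_4
  pi_2 = 2/5*pi_0 + 4/15*pi_1 + 1/15*pi_2 + 1/5*pi_3 + 1/5*pi_4
  pi_3 = 2/15*pi_0 + 1/15*pi_1 + 2/3*pi_2 + 2/15*pi_3 + 4/15*pi_4
  pi_4 = 1/15*pi_0 + 1/5*pi_1 + 2/15*pi_2 + 7/15*pi_3 + 2/15*pi_4
with normalization: pi_0 + pi_1 + pi_2 + pi_3 + pi_4 = 1.

Using the first 4 balance equations plus normalization, the linear system A*pi = b is:
  [-2/3, 2/15, 1/15, 2/15, 1/5] . pi = 0
  [1/15, -2/3, 1/15, 1/15, 1/5] . pi = 0
  [2/5, 4/15, -14/15, 1/5, 1/5] . pi = 0
  [2/15, 1/15, 2/3, -13/15, 4/15] . pi = 0
  [1, 1, 1, 1, 1] . pi = 1

Solving yields:
  pi_0 = 8125/48591
  pi_1 = 707/5399
  pi_2 = 3461/16197
  pi_3 = 13019/48591
  pi_4 = 1189/5399

Verification (pi * P):
  8125/48591*1/3 + 707/5399*2/15 + 3461/16197*1/15 + 13019/48591*2/15 + 1189/5399*1/5 = 8125/48591 = pi_0  (ok)
  8125/48591*1/15 + 707/5399*1/3 + 3461/16197*1/15 + 13019/48591*1/15 + 1189/5399*1/5 = 707/5399 = pi_1  (ok)
  8125/48591*2/5 + 707/5399*4/15 + 3461/16197*1/15 + 13019/48591*1/5 + 1189/5399*1/5 = 3461/16197 = pi_2  (ok)
  8125/48591*2/15 + 707/5399*1/15 + 3461/16197*2/3 + 13019/48591*2/15 + 1189/5399*4/15 = 13019/48591 = pi_3  (ok)
  8125/48591*1/15 + 707/5399*1/5 + 3461/16197*2/15 + 13019/48591*7/15 + 1189/5399*2/15 = 1189/5399 = pi_4  (ok)

Answer: 8125/48591 707/5399 3461/16197 13019/48591 1189/5399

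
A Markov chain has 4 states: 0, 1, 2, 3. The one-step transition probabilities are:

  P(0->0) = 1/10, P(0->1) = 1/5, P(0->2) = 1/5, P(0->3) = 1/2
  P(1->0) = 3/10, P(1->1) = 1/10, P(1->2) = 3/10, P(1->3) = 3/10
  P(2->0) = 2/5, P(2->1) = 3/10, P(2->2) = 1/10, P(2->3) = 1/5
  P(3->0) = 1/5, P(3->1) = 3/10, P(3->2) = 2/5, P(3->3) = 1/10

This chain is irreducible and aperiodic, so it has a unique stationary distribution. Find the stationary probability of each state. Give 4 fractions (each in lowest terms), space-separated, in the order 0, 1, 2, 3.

Answer: 441/1775 407/1775 447/1775 96/355

Derivation:
The stationary distribution satisfies pi = pi * P, i.e.:
  pi_0 = 1/10*pi_0 + 3/10*pi_1 + 2/5*pi_2 + 1/5*pi_3
  pi_1 = 1/5*pi_0 + 1/10*pi_1 + 3/10*pi_2 + 3/10*pi_3
  pi_2 = 1/5*pi_0 + 3/10*pi_1 + 1/10*pi_2 + 2/5*pi_3
  pi_3 = 1/2*pi_0 + 3/10*pi_1 + 1/5*pi_2 + 1/10*pi_3
with normalization: pi_0 + pi_1 + pi_2 + pi_3 = 1.

Using the first 3 balance equations plus normalization, the linear system A*pi = b is:
  [-9/10, 3/10, 2/5, 1/5] . pi = 0
  [1/5, -9/10, 3/10, 3/10] . pi = 0
  [1/5, 3/10, -9/10, 2/5] . pi = 0
  [1, 1, 1, 1] . pi = 1

Solving yields:
  pi_0 = 441/1775
  pi_1 = 407/1775
  pi_2 = 447/1775
  pi_3 = 96/355

Verification (pi * P):
  441/1775*1/10 + 407/1775*3/10 + 447/1775*2/5 + 96/355*1/5 = 441/1775 = pi_0  (ok)
  441/1775*1/5 + 407/1775*1/10 + 447/1775*3/10 + 96/355*3/10 = 407/1775 = pi_1  (ok)
  441/1775*1/5 + 407/1775*3/10 + 447/1775*1/10 + 96/355*2/5 = 447/1775 = pi_2  (ok)
  441/1775*1/2 + 407/1775*3/10 + 447/1775*1/5 + 96/355*1/10 = 96/355 = pi_3  (ok)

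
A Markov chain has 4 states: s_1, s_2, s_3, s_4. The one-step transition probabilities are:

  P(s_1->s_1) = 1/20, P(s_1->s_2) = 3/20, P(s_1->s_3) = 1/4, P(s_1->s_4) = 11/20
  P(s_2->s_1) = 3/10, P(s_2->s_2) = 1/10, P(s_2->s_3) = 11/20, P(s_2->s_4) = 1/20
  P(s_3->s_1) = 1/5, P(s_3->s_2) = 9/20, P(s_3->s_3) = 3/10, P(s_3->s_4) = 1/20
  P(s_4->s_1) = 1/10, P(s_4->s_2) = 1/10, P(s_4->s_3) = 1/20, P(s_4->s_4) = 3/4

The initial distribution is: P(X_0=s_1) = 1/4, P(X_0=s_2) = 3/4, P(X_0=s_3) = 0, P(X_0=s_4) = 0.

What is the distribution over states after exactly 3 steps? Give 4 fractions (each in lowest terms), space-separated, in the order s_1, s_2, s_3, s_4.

Answer: 5599/32000 1301/6400 4621/16000 5327/16000

Derivation:
Propagating the distribution step by step (d_{t+1} = d_t * P):
d_0 = (s_1=1/4, s_2=3/4, s_3=0, s_4=0)
  d_1[s_1] = 1/4*1/20 + 3/4*3/10 + 0*1/5 + 0*1/10 = 19/80
  d_1[s_2] = 1/4*3/20 + 3/4*1/10 + 0*9/20 + 0*1/10 = 9/80
  d_1[s_3] = 1/4*1/4 + 3/4*11/20 + 0*3/10 + 0*1/20 = 19/40
  d_1[s_4] = 1/4*11/20 + 3/4*1/20 + 0*1/20 + 0*3/4 = 7/40
d_1 = (s_1=19/80, s_2=9/80, s_3=19/40, s_4=7/40)
  d_2[s_1] = 19/80*1/20 + 9/80*3/10 + 19/40*1/5 + 7/40*1/10 = 253/1600
  d_2[s_2] = 19/80*3/20 + 9/80*1/10 + 19/40*9/20 + 7/40*1/10 = 89/320
  d_2[s_3] = 19/80*1/4 + 9/80*11/20 + 19/40*3/10 + 7/40*1/20 = 109/400
  d_2[s_4] = 19/80*11/20 + 9/80*1/20 + 19/40*1/20 + 7/40*3/4 = 233/800
d_2 = (s_1=253/1600, s_2=89/320, s_3=109/400, s_4=233/800)
  d_3[s_1] = 253/1600*1/20 + 89/320*3/10 + 109/400*1/5 + 233/800*1/10 = 5599/32000
  d_3[s_2] = 253/1600*3/20 + 89/320*1/10 + 109/400*9/20 + 233/800*1/10 = 1301/6400
  d_3[s_3] = 253/1600*1/4 + 89/320*11/20 + 109/400*3/10 + 233/800*1/20 = 4621/16000
  d_3[s_4] = 253/1600*11/20 + 89/320*1/20 + 109/400*1/20 + 233/800*3/4 = 5327/16000
d_3 = (s_1=5599/32000, s_2=1301/6400, s_3=4621/16000, s_4=5327/16000)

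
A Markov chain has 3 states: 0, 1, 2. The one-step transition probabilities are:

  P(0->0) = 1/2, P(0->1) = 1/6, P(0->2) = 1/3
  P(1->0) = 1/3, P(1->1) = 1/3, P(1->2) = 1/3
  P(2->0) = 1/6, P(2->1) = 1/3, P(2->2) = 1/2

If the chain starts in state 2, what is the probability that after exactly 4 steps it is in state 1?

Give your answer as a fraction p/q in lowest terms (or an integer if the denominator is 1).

Computing P^4 by repeated multiplication:
P^1 =
  0: [1/2, 1/6, 1/3]
  1: [1/3, 1/3, 1/3]
  2: [1/6, 1/3, 1/2]
P^2 =
  0: [13/36, 1/4, 7/18]
  1: [1/3, 5/18, 7/18]
  2: [5/18, 11/36, 5/12]
P^3 =
  0: [71/216, 59/216, 43/108]
  1: [35/108, 5/18, 43/108]
  2: [67/216, 31/108, 29/72]
P^4 =
  0: [139/432, 361/1296, 259/648]
  1: [26/81, 181/648, 259/648]
  2: [103/324, 365/1296, 173/432]

(P^4)[2 -> 1] = 365/1296

Answer: 365/1296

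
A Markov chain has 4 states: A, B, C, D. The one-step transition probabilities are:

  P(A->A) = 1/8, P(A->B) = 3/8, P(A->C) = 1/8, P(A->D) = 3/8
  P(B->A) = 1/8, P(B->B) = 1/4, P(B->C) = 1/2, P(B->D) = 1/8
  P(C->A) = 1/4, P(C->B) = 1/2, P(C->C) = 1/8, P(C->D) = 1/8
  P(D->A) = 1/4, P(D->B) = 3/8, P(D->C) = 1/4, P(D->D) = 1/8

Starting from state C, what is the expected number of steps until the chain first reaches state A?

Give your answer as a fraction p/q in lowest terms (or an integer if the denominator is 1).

Let h_i = expected steps to first reach A from state i.
Boundary: h_A = 0.
First-step equations for the other states:
  h_B = 1 + 1/8*h_A + 1/4*h_B + 1/2*h_C + 1/8*h_D
  h_C = 1 + 1/4*h_A + 1/2*h_B + 1/8*h_C + 1/8*h_D
  h_D = 1 + 1/4*h_A + 3/8*h_B + 1/4*h_C + 1/8*h_D

Substituting h_A = 0 and rearranging gives the linear system (I - Q) h = 1:
  [3/4, -1/2, -1/8] . (h_B, h_C, h_D) = 1
  [-1/2, 7/8, -1/8] . (h_B, h_C, h_D) = 1
  [-3/8, -1/4, 7/8] . (h_B, h_C, h_D) = 1

Solving yields:
  h_B = 704/129
  h_C = 640/129
  h_D = 632/129

Starting state is C, so the expected hitting time is h_C = 640/129.

Answer: 640/129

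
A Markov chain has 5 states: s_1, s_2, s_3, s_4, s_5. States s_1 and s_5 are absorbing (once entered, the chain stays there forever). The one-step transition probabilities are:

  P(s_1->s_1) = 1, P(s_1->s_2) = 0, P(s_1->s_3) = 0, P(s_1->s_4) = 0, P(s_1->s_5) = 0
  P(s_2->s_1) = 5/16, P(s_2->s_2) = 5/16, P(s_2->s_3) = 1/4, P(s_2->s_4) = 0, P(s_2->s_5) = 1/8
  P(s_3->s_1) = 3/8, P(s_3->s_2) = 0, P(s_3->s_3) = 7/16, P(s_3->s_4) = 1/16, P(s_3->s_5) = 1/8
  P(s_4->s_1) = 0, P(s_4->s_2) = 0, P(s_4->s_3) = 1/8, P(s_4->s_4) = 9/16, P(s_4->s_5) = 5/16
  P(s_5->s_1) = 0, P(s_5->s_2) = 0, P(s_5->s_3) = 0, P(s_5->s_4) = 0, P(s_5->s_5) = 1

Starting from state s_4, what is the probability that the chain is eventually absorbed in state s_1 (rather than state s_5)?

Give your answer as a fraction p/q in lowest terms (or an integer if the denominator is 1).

Let a_i = P(absorbed in s_1 | start in state i).
Boundary conditions: a_s_1 = 1, a_s_5 = 0.
For each transient state i, a_i = sum_j P(i->j) * a_j:
  a_s_2 = 5/16*a_s_1 + 5/16*a_s_2 + 1/4*a_s_3 + 0*a_s_4 + 1/8*a_s_5
  a_s_3 = 3/8*a_s_1 + 0*a_s_2 + 7/16*a_s_3 + 1/16*a_s_4 + 1/8*a_s_5
  a_s_4 = 0*a_s_1 + 0*a_s_2 + 1/8*a_s_3 + 9/16*a_s_4 + 5/16*a_s_5

Substituting a_s_1 = 1 and a_s_5 = 0, rearrange to (I - Q) a = r where r[i] = P(i -> s_1):
  [11/16, -1/4, 0] . (a_s_2, a_s_3, a_s_4) = 5/16
  [0, 9/16, -1/16] . (a_s_2, a_s_3, a_s_4) = 3/8
  [0, -1/8, 7/16] . (a_s_2, a_s_3, a_s_4) = 0

Solving yields:
  a_s_2 = 43/61
  a_s_3 = 42/61
  a_s_4 = 12/61

Starting state is s_4, so the absorption probability is a_s_4 = 12/61.

Answer: 12/61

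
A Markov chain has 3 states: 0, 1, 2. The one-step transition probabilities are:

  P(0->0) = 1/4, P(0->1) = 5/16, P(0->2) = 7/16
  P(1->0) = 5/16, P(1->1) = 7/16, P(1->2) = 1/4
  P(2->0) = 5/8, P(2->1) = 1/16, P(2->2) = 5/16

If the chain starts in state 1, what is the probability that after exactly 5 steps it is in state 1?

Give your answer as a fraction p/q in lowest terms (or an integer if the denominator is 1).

Answer: 1061/4096

Derivation:
Computing P^5 by repeated multiplication:
P^1 =
  0: [1/4, 5/16, 7/16]
  1: [5/16, 7/16, 1/4]
  2: [5/8, 1/16, 5/16]
P^2 =
  0: [111/256, 31/128, 83/256]
  1: [95/256, 39/128, 83/256]
  2: [95/256, 31/128, 99/256]
P^3 =
  0: [99/256, 67/256, 45/128]
  1: [25/64, 69/256, 87/256]
  2: [105/256, 63/256, 11/32]
P^4 =
  0: [1631/4096, 527/2048, 1411/4096]
  1: [1615/4096, 535/2048, 1411/4096]
  2: [1615/4096, 527/2048, 1427/4096]
P^5 =
  0: [1619/4096, 1059/4096, 709/2048]
  1: [405/1024, 1061/4096, 1415/4096]
  2: [1625/4096, 1055/4096, 177/512]

(P^5)[1 -> 1] = 1061/4096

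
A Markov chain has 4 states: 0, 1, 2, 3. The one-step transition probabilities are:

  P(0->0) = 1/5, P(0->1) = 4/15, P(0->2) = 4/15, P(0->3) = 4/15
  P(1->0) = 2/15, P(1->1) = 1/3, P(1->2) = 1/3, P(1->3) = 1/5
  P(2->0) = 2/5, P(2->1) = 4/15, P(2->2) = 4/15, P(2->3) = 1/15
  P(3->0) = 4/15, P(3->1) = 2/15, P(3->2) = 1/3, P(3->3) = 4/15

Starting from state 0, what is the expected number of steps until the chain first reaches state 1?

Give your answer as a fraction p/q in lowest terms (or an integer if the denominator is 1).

Let h_i = expected steps to first reach 1 from state i.
Boundary: h_1 = 0.
First-step equations for the other states:
  h_0 = 1 + 1/5*h_0 + 4/15*h_1 + 4/15*h_2 + 4/15*h_3
  h_2 = 1 + 2/5*h_0 + 4/15*h_1 + 4/15*h_2 + 1/15*h_3
  h_3 = 1 + 4/15*h_0 + 2/15*h_1 + 1/3*h_2 + 4/15*h_3

Substituting h_1 = 0 and rearranging gives the linear system (I - Q) h = 1:
  [4/5, -4/15, -4/15] . (h_0, h_2, h_3) = 1
  [-2/5, 11/15, -1/15] . (h_0, h_2, h_3) = 1
  [-4/15, -1/3, 11/15] . (h_0, h_2, h_3) = 1

Solving yields:
  h_0 = 285/68
  h_2 = 555/136
  h_3 = 645/136

Starting state is 0, so the expected hitting time is h_0 = 285/68.

Answer: 285/68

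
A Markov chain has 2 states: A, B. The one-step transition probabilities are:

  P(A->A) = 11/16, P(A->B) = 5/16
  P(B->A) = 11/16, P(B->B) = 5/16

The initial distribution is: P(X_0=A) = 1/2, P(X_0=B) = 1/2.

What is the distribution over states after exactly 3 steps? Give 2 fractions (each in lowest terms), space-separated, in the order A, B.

Answer: 11/16 5/16

Derivation:
Propagating the distribution step by step (d_{t+1} = d_t * P):
d_0 = (A=1/2, B=1/2)
  d_1[A] = 1/2*11/16 + 1/2*11/16 = 11/16
  d_1[B] = 1/2*5/16 + 1/2*5/16 = 5/16
d_1 = (A=11/16, B=5/16)
  d_2[A] = 11/16*11/16 + 5/16*11/16 = 11/16
  d_2[B] = 11/16*5/16 + 5/16*5/16 = 5/16
d_2 = (A=11/16, B=5/16)
  d_3[A] = 11/16*11/16 + 5/16*11/16 = 11/16
  d_3[B] = 11/16*5/16 + 5/16*5/16 = 5/16
d_3 = (A=11/16, B=5/16)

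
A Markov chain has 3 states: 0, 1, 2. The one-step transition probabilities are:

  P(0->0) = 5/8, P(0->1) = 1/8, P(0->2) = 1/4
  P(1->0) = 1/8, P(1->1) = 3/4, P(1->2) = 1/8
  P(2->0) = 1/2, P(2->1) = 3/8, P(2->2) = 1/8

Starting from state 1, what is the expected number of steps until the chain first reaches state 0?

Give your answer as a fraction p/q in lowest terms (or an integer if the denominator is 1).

Let h_i = expected steps to first reach 0 from state i.
Boundary: h_0 = 0.
First-step equations for the other states:
  h_1 = 1 + 1/8*h_0 + 3/4*h_1 + 1/8*h_2
  h_2 = 1 + 1/2*h_0 + 3/8*h_1 + 1/8*h_2

Substituting h_0 = 0 and rearranging gives the linear system (I - Q) h = 1:
  [1/4, -1/8] . (h_1, h_2) = 1
  [-3/8, 7/8] . (h_1, h_2) = 1

Solving yields:
  h_1 = 64/11
  h_2 = 40/11

Starting state is 1, so the expected hitting time is h_1 = 64/11.

Answer: 64/11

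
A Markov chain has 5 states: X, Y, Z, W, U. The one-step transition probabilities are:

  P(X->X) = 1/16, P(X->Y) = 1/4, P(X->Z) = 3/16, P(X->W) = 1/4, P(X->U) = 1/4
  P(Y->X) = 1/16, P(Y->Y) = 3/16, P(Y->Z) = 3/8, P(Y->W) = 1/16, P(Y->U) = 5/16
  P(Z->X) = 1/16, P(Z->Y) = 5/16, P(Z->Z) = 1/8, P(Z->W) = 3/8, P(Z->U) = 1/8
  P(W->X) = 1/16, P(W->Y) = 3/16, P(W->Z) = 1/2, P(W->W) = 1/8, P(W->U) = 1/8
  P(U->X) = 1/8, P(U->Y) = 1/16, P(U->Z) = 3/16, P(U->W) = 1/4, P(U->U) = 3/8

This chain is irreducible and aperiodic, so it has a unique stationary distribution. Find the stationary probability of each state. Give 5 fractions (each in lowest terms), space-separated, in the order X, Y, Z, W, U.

Answer: 1348/17549 3478/17549 9691/35098 7717/35098 4019/17549

Derivation:
The stationary distribution satisfies pi = pi * P, i.e.:
  pi_X = 1/16*pi_X + 1/16*pi_Y + 1/16*pi_Z + 1/16*pi_W + 1/8*pi_U
  pi_Y = 1/4*pi_X + 3/16*pi_Y + 5/16*pi_Z + 3/16*pi_W + 1/16*pi_U
  pi_Z = 3/16*pi_X + 3/8*pi_Y + 1/8*pi_Z + 1/2*pi_W + 3/16*pi_U
  pi_W = 1/4*pi_X + 1/16*pi_Y + 3/8*pi_Z + 1/8*pi_W + 1/4*pi_U
  pi_U = 1/4*pi_X + 5/16*pi_Y + 1/8*pi_Z + 1/8*pi_W + 3/8*pi_U
with normalization: pi_X + pi_Y + pi_Z + pi_W + pi_U = 1.

Using the first 4 balance equations plus normalization, the linear system A*pi = b is:
  [-15/16, 1/16, 1/16, 1/16, 1/8] . pi = 0
  [1/4, -13/16, 5/16, 3/16, 1/16] . pi = 0
  [3/16, 3/8, -7/8, 1/2, 3/16] . pi = 0
  [1/4, 1/16, 3/8, -7/8, 1/4] . pi = 0
  [1, 1, 1, 1, 1] . pi = 1

Solving yields:
  pi_X = 1348/17549
  pi_Y = 3478/17549
  pi_Z = 9691/35098
  pi_W = 7717/35098
  pi_U = 4019/17549

Verification (pi * P):
  1348/17549*1/16 + 3478/17549*1/16 + 9691/35098*1/16 + 7717/35098*1/16 + 4019/17549*1/8 = 1348/17549 = pi_X  (ok)
  1348/17549*1/4 + 3478/17549*3/16 + 9691/35098*5/16 + 7717/35098*3/16 + 4019/17549*1/16 = 3478/17549 = pi_Y  (ok)
  1348/17549*3/16 + 3478/17549*3/8 + 9691/35098*1/8 + 7717/35098*1/2 + 4019/17549*3/16 = 9691/35098 = pi_Z  (ok)
  1348/17549*1/4 + 3478/17549*1/16 + 9691/35098*3/8 + 7717/35098*1/8 + 4019/17549*1/4 = 7717/35098 = pi_W  (ok)
  1348/17549*1/4 + 3478/17549*5/16 + 9691/35098*1/8 + 7717/35098*1/8 + 4019/17549*3/8 = 4019/17549 = pi_U  (ok)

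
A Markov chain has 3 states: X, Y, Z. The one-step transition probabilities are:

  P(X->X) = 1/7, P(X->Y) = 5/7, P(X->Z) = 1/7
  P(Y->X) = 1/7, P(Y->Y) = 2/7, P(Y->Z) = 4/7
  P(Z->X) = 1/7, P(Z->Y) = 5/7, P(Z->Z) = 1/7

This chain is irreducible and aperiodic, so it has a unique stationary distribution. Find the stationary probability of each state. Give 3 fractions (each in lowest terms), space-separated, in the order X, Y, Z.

Answer: 1/7 1/2 5/14

Derivation:
The stationary distribution satisfies pi = pi * P, i.e.:
  pi_X = 1/7*pi_X + 1/7*pi_Y + 1/7*pi_Z
  pi_Y = 5/7*pi_X + 2/7*pi_Y + 5/7*pi_Z
  pi_Z = 1/7*pi_X + 4/7*pi_Y + 1/7*pi_Z
with normalization: pi_X + pi_Y + pi_Z = 1.

Using the first 2 balance equations plus normalization, the linear system A*pi = b is:
  [-6/7, 1/7, 1/7] . pi = 0
  [5/7, -5/7, 5/7] . pi = 0
  [1, 1, 1] . pi = 1

Solving yields:
  pi_X = 1/7
  pi_Y = 1/2
  pi_Z = 5/14

Verification (pi * P):
  1/7*1/7 + 1/2*1/7 + 5/14*1/7 = 1/7 = pi_X  (ok)
  1/7*5/7 + 1/2*2/7 + 5/14*5/7 = 1/2 = pi_Y  (ok)
  1/7*1/7 + 1/2*4/7 + 5/14*1/7 = 5/14 = pi_Z  (ok)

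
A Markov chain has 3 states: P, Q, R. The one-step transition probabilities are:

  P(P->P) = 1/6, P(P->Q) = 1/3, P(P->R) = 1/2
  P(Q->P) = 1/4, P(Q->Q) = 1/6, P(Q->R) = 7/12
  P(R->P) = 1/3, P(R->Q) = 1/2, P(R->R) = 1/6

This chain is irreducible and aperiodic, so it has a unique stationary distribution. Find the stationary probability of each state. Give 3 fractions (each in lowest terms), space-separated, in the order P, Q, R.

The stationary distribution satisfies pi = pi * P, i.e.:
  pi_P = 1/6*pi_P + 1/4*pi_Q + 1/3*pi_R
  pi_Q = 1/3*pi_P + 1/6*pi_Q + 1/2*pi_R
  pi_R = 1/2*pi_P + 7/12*pi_Q + 1/6*pi_R
with normalization: pi_P + pi_Q + pi_R = 1.

Using the first 2 balance equations plus normalization, the linear system A*pi = b is:
  [-5/6, 1/4, 1/3] . pi = 0
  [1/3, -5/6, 1/2] . pi = 0
  [1, 1, 1] . pi = 1

Solving yields:
  pi_P = 29/111
  pi_Q = 38/111
  pi_R = 44/111

Verification (pi * P):
  29/111*1/6 + 38/111*1/4 + 44/111*1/3 = 29/111 = pi_P  (ok)
  29/111*1/3 + 38/111*1/6 + 44/111*1/2 = 38/111 = pi_Q  (ok)
  29/111*1/2 + 38/111*7/12 + 44/111*1/6 = 44/111 = pi_R  (ok)

Answer: 29/111 38/111 44/111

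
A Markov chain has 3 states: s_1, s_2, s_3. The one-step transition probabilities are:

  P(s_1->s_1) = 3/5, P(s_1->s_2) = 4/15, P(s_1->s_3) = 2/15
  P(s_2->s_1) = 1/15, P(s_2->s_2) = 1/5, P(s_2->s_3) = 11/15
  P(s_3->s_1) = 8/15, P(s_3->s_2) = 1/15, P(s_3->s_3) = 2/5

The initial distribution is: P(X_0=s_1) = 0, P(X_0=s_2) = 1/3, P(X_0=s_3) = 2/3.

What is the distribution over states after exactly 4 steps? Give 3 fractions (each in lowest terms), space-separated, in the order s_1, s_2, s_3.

Propagating the distribution step by step (d_{t+1} = d_t * P):
d_0 = (s_1=0, s_2=1/3, s_3=2/3)
  d_1[s_1] = 0*3/5 + 1/3*1/15 + 2/3*8/15 = 17/45
  d_1[s_2] = 0*4/15 + 1/3*1/5 + 2/3*1/15 = 1/9
  d_1[s_3] = 0*2/15 + 1/3*11/15 + 2/3*2/5 = 23/45
d_1 = (s_1=17/45, s_2=1/9, s_3=23/45)
  d_2[s_1] = 17/45*3/5 + 1/9*1/15 + 23/45*8/15 = 38/75
  d_2[s_2] = 17/45*4/15 + 1/9*1/5 + 23/45*1/15 = 106/675
  d_2[s_3] = 17/45*2/15 + 1/9*11/15 + 23/45*2/5 = 227/675
d_2 = (s_1=38/75, s_2=106/675, s_3=227/675)
  d_3[s_1] = 38/75*3/5 + 106/675*1/15 + 227/675*8/15 = 40/81
  d_3[s_2] = 38/75*4/15 + 106/675*1/5 + 227/675*1/15 = 1913/10125
  d_3[s_3] = 38/75*2/15 + 106/675*11/15 + 227/675*2/5 = 3212/10125
d_3 = (s_1=40/81, s_2=1913/10125, s_3=3212/10125)
  d_4[s_1] = 40/81*3/5 + 1913/10125*1/15 + 3212/10125*8/15 = 24203/50625
  d_4[s_2] = 40/81*4/15 + 1913/10125*1/5 + 3212/10125*1/15 = 28951/151875
  d_4[s_3] = 40/81*2/15 + 1913/10125*11/15 + 3212/10125*2/5 = 10063/30375
d_4 = (s_1=24203/50625, s_2=28951/151875, s_3=10063/30375)

Answer: 24203/50625 28951/151875 10063/30375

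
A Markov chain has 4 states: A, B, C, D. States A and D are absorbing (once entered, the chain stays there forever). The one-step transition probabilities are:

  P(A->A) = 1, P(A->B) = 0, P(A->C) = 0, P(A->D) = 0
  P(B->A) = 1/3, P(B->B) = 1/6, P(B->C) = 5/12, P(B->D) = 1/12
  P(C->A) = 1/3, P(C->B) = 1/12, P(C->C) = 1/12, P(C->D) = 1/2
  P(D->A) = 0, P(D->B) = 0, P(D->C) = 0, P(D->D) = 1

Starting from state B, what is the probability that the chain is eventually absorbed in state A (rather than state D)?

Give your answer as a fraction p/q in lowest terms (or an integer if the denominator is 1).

Answer: 64/105

Derivation:
Let a_i = P(absorbed in A | start in state i).
Boundary conditions: a_A = 1, a_D = 0.
For each transient state i, a_i = sum_j P(i->j) * a_j:
  a_B = 1/3*a_A + 1/6*a_B + 5/12*a_C + 1/12*a_D
  a_C = 1/3*a_A + 1/12*a_B + 1/12*a_C + 1/2*a_D

Substituting a_A = 1 and a_D = 0, rearrange to (I - Q) a = r where r[i] = P(i -> A):
  [5/6, -5/12] . (a_B, a_C) = 1/3
  [-1/12, 11/12] . (a_B, a_C) = 1/3

Solving yields:
  a_B = 64/105
  a_C = 44/105

Starting state is B, so the absorption probability is a_B = 64/105.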